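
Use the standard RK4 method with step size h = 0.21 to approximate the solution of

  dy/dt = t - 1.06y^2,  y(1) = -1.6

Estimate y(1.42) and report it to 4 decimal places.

-3.4234

RK4: k1 = f(t_n, y_n); k2 = f(t_n + h/2, y_n + (h/2)·k1); k3 = f(t_n + h/2, y_n + (h/2)·k2); k4 = f(t_n + h, y_n + h·k3); y_{n+1} = y_n + (h/6)·(k1 + 2k2 + 2k3 + k4).
t=1.000000, y=-1.600000:
  k1 = f(1.000000, -1.600000) = -1.713600
  k2 = f(1.105000, -1.779928) = -2.253232
  k3 = f(1.105000, -1.836589) = -2.470444
  k4 = f(1.210000, -2.118793) = -3.548642
  y ← -1.600000 + (0.21/6)·(k1 + 2k2 + 2k3 + k4) = -2.114836
t=1.210000, y=-2.114836:
  k1 = f(1.210000, -2.114836) = -3.530882
  k2 = f(1.315000, -2.485578) = -5.233786
  k3 = f(1.315000, -2.664383) = -6.209875
  k4 = f(1.420000, -3.418910) = -10.970280
  y ← -2.114836 + (0.21/6)·(k1 + 2k2 + 2k3 + k4) = -3.423433
y(1.42) ≈ -3.4234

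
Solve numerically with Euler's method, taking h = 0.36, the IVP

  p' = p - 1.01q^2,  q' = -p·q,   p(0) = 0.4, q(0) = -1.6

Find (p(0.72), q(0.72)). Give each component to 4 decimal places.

Euler on (p,q): p_{n+1} = p_n + h·p', q_{n+1} = q_n + h·q'.
0.000000: (0.400000, -1.600000); f=(-2.185600, 0.640000) → (-0.386816, -1.369600)
0.360000: (-0.386816, -1.369600); f=(-2.281378, -0.529783) → (-1.208112, -1.560322)
(p(0.72), q(0.72)) ≈ (-1.2081, -1.5603)

-1.2081, -1.5603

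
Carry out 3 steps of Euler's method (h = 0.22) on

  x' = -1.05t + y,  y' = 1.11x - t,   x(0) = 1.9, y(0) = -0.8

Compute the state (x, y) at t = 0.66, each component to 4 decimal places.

1.5057, 0.3303

Euler on (x,y): x_{n+1} = x_n + h·x', y_{n+1} = y_n + h·y'.
0.000000: (1.900000, -0.800000); f=(-0.800000, 2.109000) → (1.724000, -0.336020)
0.220000: (1.724000, -0.336020); f=(-0.567020, 1.693640) → (1.599256, 0.036581)
0.440000: (1.599256, 0.036581); f=(-0.425419, 1.335174) → (1.505663, 0.330319)
(x(0.66), y(0.66)) ≈ (1.5057, 0.3303)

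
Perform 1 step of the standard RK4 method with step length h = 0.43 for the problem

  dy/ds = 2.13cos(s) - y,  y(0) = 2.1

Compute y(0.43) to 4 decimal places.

RK4: k1 = f(s_n, y_n); k2 = f(s_n + h/2, y_n + (h/2)·k1); k3 = f(s_n + h/2, y_n + (h/2)·k2); k4 = f(s_n + h, y_n + h·k3); y_{n+1} = y_n + (h/6)·(k1 + 2k2 + 2k3 + k4).
s=0.000000, y=2.100000:
  k1 = f(0.000000, 2.100000) = 0.030000
  k2 = f(0.215000, 2.106450) = -0.025490
  k3 = f(0.215000, 2.094520) = -0.013560
  k4 = f(0.430000, 2.094169) = -0.158072
  y ← 2.100000 + (0.43/6)·(k1 + 2k2 + 2k3 + k4) = 2.085224
y(0.43) ≈ 2.0852

2.0852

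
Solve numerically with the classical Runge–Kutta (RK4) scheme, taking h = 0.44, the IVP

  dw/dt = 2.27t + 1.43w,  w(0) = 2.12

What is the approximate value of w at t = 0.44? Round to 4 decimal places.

RK4: k1 = f(t_n, w_n); k2 = f(t_n + h/2, w_n + (h/2)·k1); k3 = f(t_n + h/2, w_n + (h/2)·k2); k4 = f(t_n + h, w_n + h·k3); w_{n+1} = w_n + (h/6)·(k1 + 2k2 + 2k3 + k4).
t=0.000000, w=2.120000:
  k1 = f(0.000000, 2.120000) = 3.031600
  k2 = f(0.220000, 2.786952) = 4.484741
  k3 = f(0.220000, 3.106643) = 4.941900
  k4 = f(0.440000, 4.294436) = 7.139843
  w ← 2.120000 + (0.44/6)·(k1 + 2k2 + 2k3 + k4) = 4.248480
w(0.44) ≈ 4.2485

4.2485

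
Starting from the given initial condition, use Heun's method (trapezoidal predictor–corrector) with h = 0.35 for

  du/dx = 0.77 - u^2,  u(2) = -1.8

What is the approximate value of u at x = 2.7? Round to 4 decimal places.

Heun: k1 = f(x_n, u_n); k2 = f(x_n + h, u_n + h·k1); u_{n+1} = u_n + (h/2)·(k1 + k2).
x=2.000000, u=-1.800000:
  k1 = f(2.000000, -1.800000) = -2.470000
  k2 = f(2.350000, -2.664500) = -6.329560
  u ← -1.800000 + (0.35/2)·(-2.470000 + (-6.329560)) = -3.339923
x=2.350000, u=-3.339923:
  k1 = f(2.350000, -3.339923) = -10.385086
  k2 = f(2.700000, -6.974703) = -47.876484
  u ← -3.339923 + (0.35/2)·(-10.385086 + (-47.876484)) = -13.535698
u(2.7) ≈ -13.5357

-13.5357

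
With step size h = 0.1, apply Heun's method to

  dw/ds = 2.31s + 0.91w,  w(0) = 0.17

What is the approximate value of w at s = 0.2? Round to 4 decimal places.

Heun: k1 = f(s_n, w_n); k2 = f(s_n + h, w_n + h·k1); w_{n+1} = w_n + (h/2)·(k1 + k2).
s=0.000000, w=0.170000:
  k1 = f(0.000000, 0.170000) = 0.154700
  k2 = f(0.100000, 0.185470) = 0.399778
  w ← 0.170000 + (0.1/2)·(0.154700 + 0.399778) = 0.197724
s=0.100000, w=0.197724:
  k1 = f(0.100000, 0.197724) = 0.410929
  k2 = f(0.200000, 0.238817) = 0.679323
  w ← 0.197724 + (0.1/2)·(0.410929 + 0.679323) = 0.252236
w(0.2) ≈ 0.2522

0.2522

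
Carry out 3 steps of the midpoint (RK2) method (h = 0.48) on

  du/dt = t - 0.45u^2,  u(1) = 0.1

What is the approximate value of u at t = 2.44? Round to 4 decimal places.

1.8062

Midpoint: k1 = f(t_n, u_n); k2 = f(t_n + h/2, u_n + (h/2)·k1); u_{n+1} = u_n + h·k2.
t=1.000000, u=0.100000:
  k1 = f(1.000000, 0.100000) = 0.995500
  k2 = f(1.240000, 0.338920) = 1.188310
  u ← 0.100000 + 0.48·1.188310 = 0.670389
t=1.480000, u=0.670389:
  k1 = f(1.480000, 0.670389) = 1.277760
  k2 = f(1.720000, 0.977051) = 1.290417
  u ← 0.670389 + 0.48·1.290417 = 1.289789
t=1.960000, u=1.289789:
  k1 = f(1.960000, 1.289789) = 1.211400
  k2 = f(2.200000, 1.580525) = 1.075873
  u ← 1.289789 + 0.48·1.075873 = 1.806208
u(2.44) ≈ 1.8062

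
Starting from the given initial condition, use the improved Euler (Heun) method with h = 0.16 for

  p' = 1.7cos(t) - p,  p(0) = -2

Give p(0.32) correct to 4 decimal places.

Heun: k1 = f(t_n, p_n); k2 = f(t_n + h, p_n + h·k1); p_{n+1} = p_n + (h/2)·(k1 + k2).
t=0.000000, p=-2.000000:
  k1 = f(0.000000, -2.000000) = 3.700000
  k2 = f(0.160000, -1.408000) = 3.086286
  p ← -2.000000 + (0.16/2)·(3.700000 + 3.086286) = -1.457097
t=0.160000, p=-1.457097:
  k1 = f(0.160000, -1.457097) = 3.135383
  k2 = f(0.320000, -0.955436) = 2.569136
  p ← -1.457097 + (0.16/2)·(3.135383 + 2.569136) = -1.000736
p(0.32) ≈ -1.0007

-1.0007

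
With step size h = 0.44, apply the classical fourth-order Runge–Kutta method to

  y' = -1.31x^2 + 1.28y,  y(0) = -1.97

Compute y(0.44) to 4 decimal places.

-3.5020

RK4: k1 = f(x_n, y_n); k2 = f(x_n + h/2, y_n + (h/2)·k1); k3 = f(x_n + h/2, y_n + (h/2)·k2); k4 = f(x_n + h, y_n + h·k3); y_{n+1} = y_n + (h/6)·(k1 + 2k2 + 2k3 + k4).
x=0.000000, y=-1.970000:
  k1 = f(0.000000, -1.970000) = -2.521600
  k2 = f(0.220000, -2.524752) = -3.295087
  k3 = f(0.220000, -2.694919) = -3.512900
  k4 = f(0.440000, -3.515676) = -4.753681
  y ← -1.970000 + (0.44/6)·(k1 + 2k2 + 2k3 + k4) = -3.502025
y(0.44) ≈ -3.5020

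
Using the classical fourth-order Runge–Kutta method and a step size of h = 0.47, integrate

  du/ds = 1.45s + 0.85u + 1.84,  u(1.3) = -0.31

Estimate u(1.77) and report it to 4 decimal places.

1.8731

RK4: k1 = f(s_n, u_n); k2 = f(s_n + h/2, u_n + (h/2)·k1); k3 = f(s_n + h/2, u_n + (h/2)·k2); k4 = f(s_n + h, u_n + h·k3); u_{n+1} = u_n + (h/6)·(k1 + 2k2 + 2k3 + k4).
s=1.300000, u=-0.310000:
  k1 = f(1.300000, -0.310000) = 3.461500
  k2 = f(1.535000, 0.503452) = 4.493685
  k3 = f(1.535000, 0.746016) = 4.699864
  k4 = f(1.770000, 1.898936) = 6.020595
  u ← -0.310000 + (0.47/6)·(k1 + 2k2 + 2k3 + k4) = 1.873087
u(1.77) ≈ 1.8731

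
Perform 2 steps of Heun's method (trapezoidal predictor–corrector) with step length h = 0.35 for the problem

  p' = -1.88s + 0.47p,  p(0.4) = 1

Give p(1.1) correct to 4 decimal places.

Heun: k1 = f(s_n, p_n); k2 = f(s_n + h, p_n + h·k1); p_{n+1} = p_n + (h/2)·(k1 + k2).
s=0.400000, p=1.000000:
  k1 = f(0.400000, 1.000000) = -0.282000
  k2 = f(0.750000, 0.901300) = -0.986389
  p ← 1.000000 + (0.35/2)·(-0.282000 + (-0.986389)) = 0.778032
s=0.750000, p=0.778032:
  k1 = f(0.750000, 0.778032) = -1.044325
  k2 = f(1.100000, 0.412518) = -1.874116
  p ← 0.778032 + (0.35/2)·(-1.044325 + (-1.874116)) = 0.267305
p(1.1) ≈ 0.2673

0.2673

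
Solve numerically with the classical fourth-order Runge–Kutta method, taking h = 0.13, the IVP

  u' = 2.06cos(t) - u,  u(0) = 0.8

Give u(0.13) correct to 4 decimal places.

0.9529

RK4: k1 = f(t_n, u_n); k2 = f(t_n + h/2, u_n + (h/2)·k1); k3 = f(t_n + h/2, u_n + (h/2)·k2); k4 = f(t_n + h, u_n + h·k3); u_{n+1} = u_n + (h/6)·(k1 + 2k2 + 2k3 + k4).
t=0.000000, u=0.800000:
  k1 = f(0.000000, 0.800000) = 1.260000
  k2 = f(0.065000, 0.881900) = 1.173750
  k3 = f(0.065000, 0.876294) = 1.179356
  k4 = f(0.130000, 0.953316) = 1.089301
  u ← 0.800000 + (0.13/6)·(k1 + 2k2 + 2k3 + k4) = 0.952869
u(0.13) ≈ 0.9529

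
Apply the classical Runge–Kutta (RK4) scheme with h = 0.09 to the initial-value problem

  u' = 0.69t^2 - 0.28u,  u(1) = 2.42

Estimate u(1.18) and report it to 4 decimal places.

RK4: k1 = f(t_n, u_n); k2 = f(t_n + h/2, u_n + (h/2)·k1); k3 = f(t_n + h/2, u_n + (h/2)·k2); k4 = f(t_n + h, u_n + h·k3); u_{n+1} = u_n + (h/6)·(k1 + 2k2 + 2k3 + k4).
t=1.000000, u=2.420000:
  k1 = f(1.000000, 2.420000) = 0.012400
  k2 = f(1.045000, 2.420558) = 0.075741
  k3 = f(1.045000, 2.423408) = 0.074943
  k4 = f(1.090000, 2.426745) = 0.140300
  u ← 2.420000 + (0.09/6)·(k1 + 2k2 + 2k3 + k4) = 2.426811
t=1.090000, u=2.426811:
  k1 = f(1.090000, 2.426811) = 0.140282
  k2 = f(1.135000, 2.433124) = 0.207601
  k3 = f(1.135000, 2.436153) = 0.206752
  k4 = f(1.180000, 2.445419) = 0.276039
  u ← 2.426811 + (0.09/6)·(k1 + 2k2 + 2k3 + k4) = 2.445486
u(1.18) ≈ 2.4455

2.4455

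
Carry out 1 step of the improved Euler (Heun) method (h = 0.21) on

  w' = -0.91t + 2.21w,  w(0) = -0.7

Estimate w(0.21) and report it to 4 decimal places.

-1.1203

Heun: k1 = f(t_n, w_n); k2 = f(t_n + h, w_n + h·k1); w_{n+1} = w_n + (h/2)·(k1 + k2).
t=0.000000, w=-0.700000:
  k1 = f(0.000000, -0.700000) = -1.547000
  k2 = f(0.210000, -1.024870) = -2.456063
  w ← -0.700000 + (0.21/2)·(-1.547000 + (-2.456063)) = -1.120322
w(0.21) ≈ -1.1203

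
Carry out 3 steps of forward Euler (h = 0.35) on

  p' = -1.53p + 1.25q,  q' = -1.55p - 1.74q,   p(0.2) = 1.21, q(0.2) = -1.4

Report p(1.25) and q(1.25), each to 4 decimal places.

-0.4495, 0.1251

Euler on (p,q): p_{n+1} = p_n + h·p', q_{n+1} = q_n + h·q'.
0.200000: (1.210000, -1.400000); f=(-3.601300, 0.560500) → (-0.050455, -1.203825)
0.550000: (-0.050455, -1.203825); f=(-1.427585, 2.172861) → (-0.550110, -0.443324)
0.900000: (-0.550110, -0.443324); f=(0.287513, 1.624053) → (-0.449480, 0.125095)
(p(1.25), q(1.25)) ≈ (-0.4495, 0.1251)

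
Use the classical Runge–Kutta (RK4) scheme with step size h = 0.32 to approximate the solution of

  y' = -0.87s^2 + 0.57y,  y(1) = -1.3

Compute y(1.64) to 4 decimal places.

-3.0316

RK4: k1 = f(s_n, y_n); k2 = f(s_n + h/2, y_n + (h/2)·k1); k3 = f(s_n + h/2, y_n + (h/2)·k2); k4 = f(s_n + h, y_n + h·k3); y_{n+1} = y_n + (h/6)·(k1 + 2k2 + 2k3 + k4).
s=1.000000, y=-1.300000:
  k1 = f(1.000000, -1.300000) = -1.611000
  k2 = f(1.160000, -1.557760) = -2.058595
  k3 = f(1.160000, -1.629375) = -2.099416
  k4 = f(1.320000, -1.971813) = -2.639821
  y ← -1.300000 + (0.32/6)·(k1 + 2k2 + 2k3 + k4) = -1.970232
s=1.320000, y=-1.970232:
  k1 = f(1.320000, -1.970232) = -2.638920
  k2 = f(1.480000, -2.392459) = -3.269350
  k3 = f(1.480000, -2.493328) = -3.326845
  k4 = f(1.640000, -3.034822) = -4.069801
  y ← -1.970232 + (0.32/6)·(k1 + 2k2 + 2k3 + k4) = -3.031624
y(1.64) ≈ -3.0316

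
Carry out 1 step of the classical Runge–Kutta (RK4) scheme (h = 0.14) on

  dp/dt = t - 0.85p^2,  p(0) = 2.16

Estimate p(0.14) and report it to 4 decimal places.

RK4: k1 = f(t_n, p_n); k2 = f(t_n + h/2, p_n + (h/2)·k1); k3 = f(t_n + h/2, p_n + (h/2)·k2); k4 = f(t_n + h, p_n + h·k3); p_{n+1} = p_n + (h/6)·(k1 + 2k2 + 2k3 + k4).
t=0.000000, p=2.160000:
  k1 = f(0.000000, 2.160000) = -3.965760
  k2 = f(0.070000, 1.882397) = -2.941905
  k3 = f(0.070000, 1.954067) = -3.175620
  k4 = f(0.140000, 1.715413) = -2.361246
  p ← 2.160000 + (0.14/6)·(k1 + 2k2 + 2k3 + k4) = 1.726885
p(0.14) ≈ 1.7269

1.7269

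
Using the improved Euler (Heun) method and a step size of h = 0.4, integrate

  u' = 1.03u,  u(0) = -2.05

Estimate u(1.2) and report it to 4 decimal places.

Heun: k1 = f(x_n, u_n); k2 = f(x_n + h, u_n + h·k1); u_{n+1} = u_n + (h/2)·(k1 + k2).
x=0.000000, u=-2.050000:
  k1 = f(0.000000, -2.050000) = -2.111500
  k2 = f(0.400000, -2.894600) = -2.981438
  u ← -2.050000 + (0.4/2)·(-2.111500 + (-2.981438)) = -3.068588
x=0.400000, u=-3.068588:
  k1 = f(0.400000, -3.068588) = -3.160645
  k2 = f(0.800000, -4.332846) = -4.462831
  u ← -3.068588 + (0.4/2)·(-3.160645 + (-4.462831)) = -4.593283
x=0.800000, u=-4.593283:
  k1 = f(0.800000, -4.593283) = -4.731081
  k2 = f(1.200000, -6.485715) = -6.680287
  u ← -4.593283 + (0.4/2)·(-4.731081 + (-6.680287)) = -6.875556
u(1.2) ≈ -6.8756

-6.8756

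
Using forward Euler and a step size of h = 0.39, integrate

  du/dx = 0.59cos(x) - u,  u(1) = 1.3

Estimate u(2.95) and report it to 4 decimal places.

-0.1528

Euler: u_{n+1} = u_n + h·f(x_n, u_n).
x=1.000000, u=1.300000: f=-0.981222 → u ← 1.300000 + 0.39·(-0.981222) = 0.917324
x=1.390000, u=0.917324: f=-0.811234 → u ← 0.917324 + 0.39·(-0.811234) = 0.600942
x=1.780000, u=0.600942: f=-0.723474 → u ← 0.600942 + 0.39·(-0.723474) = 0.318787
x=2.170000, u=0.318787: f=-0.651539 → u ← 0.318787 + 0.39·(-0.651539) = 0.064687
x=2.560000, u=0.064687: f=-0.557685 → u ← 0.064687 + 0.39·(-0.557685) = -0.152810
u(2.95) ≈ -0.1528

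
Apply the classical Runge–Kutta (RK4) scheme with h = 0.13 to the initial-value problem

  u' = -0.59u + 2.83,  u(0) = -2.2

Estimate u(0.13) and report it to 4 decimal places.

-1.6834

RK4: k1 = f(t_n, u_n); k2 = f(t_n + h/2, u_n + (h/2)·k1); k3 = f(t_n + h/2, u_n + (h/2)·k2); k4 = f(t_n + h, u_n + h·k3); u_{n+1} = u_n + (h/6)·(k1 + 2k2 + 2k3 + k4).
t=0.000000, u=-2.200000:
  k1 = f(0.000000, -2.200000) = 4.128000
  k2 = f(0.065000, -1.931680) = 3.969691
  k3 = f(0.065000, -1.941970) = 3.975762
  k4 = f(0.130000, -1.683151) = 3.823059
  u ← -2.200000 + (0.13/6)·(k1 + 2k2 + 2k3 + k4) = -1.683424
u(0.13) ≈ -1.6834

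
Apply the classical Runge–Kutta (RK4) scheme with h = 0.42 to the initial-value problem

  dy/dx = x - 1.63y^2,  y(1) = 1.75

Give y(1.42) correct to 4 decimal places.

1.0381

RK4: k1 = f(x_n, y_n); k2 = f(x_n + h/2, y_n + (h/2)·k1); k3 = f(x_n + h/2, y_n + (h/2)·k2); k4 = f(x_n + h, y_n + h·k3); y_{n+1} = y_n + (h/6)·(k1 + 2k2 + 2k3 + k4).
x=1.000000, y=1.750000:
  k1 = f(1.000000, 1.750000) = -3.991875
  k2 = f(1.210000, 0.911706) = -0.144870
  k3 = f(1.210000, 1.719577) = -3.609823
  k4 = f(1.420000, 0.233874) = 1.330843
  y ← 1.750000 + (0.42/6)·(k1 + 2k2 + 2k3 + k4) = 1.038071
y(1.42) ≈ 1.0381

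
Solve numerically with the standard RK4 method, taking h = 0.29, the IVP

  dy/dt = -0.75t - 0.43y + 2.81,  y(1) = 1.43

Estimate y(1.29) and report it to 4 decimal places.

RK4: k1 = f(t_n, y_n); k2 = f(t_n + h/2, y_n + (h/2)·k1); k3 = f(t_n + h/2, y_n + (h/2)·k2); k4 = f(t_n + h, y_n + h·k3); y_{n+1} = y_n + (h/6)·(k1 + 2k2 + 2k3 + k4).
t=1.000000, y=1.430000:
  k1 = f(1.000000, 1.430000) = 1.445100
  k2 = f(1.145000, 1.639539) = 1.246248
  k3 = f(1.145000, 1.610706) = 1.258646
  k4 = f(1.290000, 1.795007) = 1.070647
  y ← 1.430000 + (0.29/6)·(k1 + 2k2 + 2k3 + k4) = 1.793734
y(1.29) ≈ 1.7937

1.7937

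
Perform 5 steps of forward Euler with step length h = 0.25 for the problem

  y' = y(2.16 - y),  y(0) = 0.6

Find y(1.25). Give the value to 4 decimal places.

Euler: y_{n+1} = y_n + h·f(t_n, y_n).
t=0.000000, y=0.600000: f=0.936000 → y ← 0.600000 + 0.25·0.936000 = 0.834000
t=0.250000, y=0.834000: f=1.105884 → y ← 0.834000 + 0.25·1.105884 = 1.110471
t=0.500000, y=1.110471: f=1.165472 → y ← 1.110471 + 0.25·1.165472 = 1.401839
t=0.750000, y=1.401839: f=1.062820 → y ← 1.401839 + 0.25·1.062820 = 1.667544
t=1.000000, y=1.667544: f=0.821192 → y ← 1.667544 + 0.25·0.821192 = 1.872842
y(1.25) ≈ 1.8728

1.8728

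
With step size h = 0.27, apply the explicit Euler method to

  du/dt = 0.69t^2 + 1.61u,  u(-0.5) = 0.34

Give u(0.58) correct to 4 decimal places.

1.6167

Euler: u_{n+1} = u_n + h·f(t_n, u_n).
t=-0.500000, u=0.340000: f=0.719900 → u ← 0.340000 + 0.27·0.719900 = 0.534373
t=-0.230000, u=0.534373: f=0.896842 → u ← 0.534373 + 0.27·0.896842 = 0.776520
t=0.040000, u=0.776520: f=1.251302 → u ← 0.776520 + 0.27·1.251302 = 1.114372
t=0.310000, u=1.114372: f=1.860447 → u ← 1.114372 + 0.27·1.860447 = 1.616692
u(0.58) ≈ 1.6167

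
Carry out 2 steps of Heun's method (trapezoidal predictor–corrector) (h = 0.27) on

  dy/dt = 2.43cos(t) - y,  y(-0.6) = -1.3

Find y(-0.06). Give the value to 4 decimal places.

0.1797

Heun: k1 = f(t_n, y_n); k2 = f(t_n + h, y_n + h·k1); y_{n+1} = y_n + (h/2)·(k1 + k2).
t=-0.600000, y=-1.300000:
  k1 = f(-0.600000, -1.300000) = 3.305566
  k2 = f(-0.330000, -0.407497) = 2.706380
  y ← -1.300000 + (0.27/2)·(3.305566 + 2.706380) = -0.488387
t=-0.330000, y=-0.488387:
  k1 = f(-0.330000, -0.488387) = 2.787270
  k2 = f(-0.060000, 0.264176) = 2.161452
  y ← -0.488387 + (0.27/2)·(2.787270 + 2.161452) = 0.179690
y(-0.06) ≈ 0.1797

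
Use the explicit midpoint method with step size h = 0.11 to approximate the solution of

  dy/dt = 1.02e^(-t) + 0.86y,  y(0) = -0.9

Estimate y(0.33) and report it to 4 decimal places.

Midpoint: k1 = f(t_n, y_n); k2 = f(t_n + h/2, y_n + (h/2)·k1); y_{n+1} = y_n + h·k2.
t=0.000000, y=-0.900000:
  k1 = f(0.000000, -0.900000) = 0.246000
  k2 = f(0.055000, -0.886470) = 0.203051
  y ← -0.900000 + 0.11·0.203051 = -0.877664
t=0.110000, y=-0.877664:
  k1 = f(0.110000, -0.877664) = 0.158959
  k2 = f(0.165000, -0.868922) = 0.117579
  y ← -0.877664 + 0.11·0.117579 = -0.864731
t=0.220000, y=-0.864731:
  k1 = f(0.220000, -0.864731) = 0.074901
  k2 = f(0.275000, -0.860611) = 0.034638
  y ← -0.864731 + 0.11·0.034638 = -0.860921
y(0.33) ≈ -0.8609

-0.8609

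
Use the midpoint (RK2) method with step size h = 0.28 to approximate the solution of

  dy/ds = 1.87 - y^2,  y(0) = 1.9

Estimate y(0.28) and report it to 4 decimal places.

Midpoint: k1 = f(s_n, y_n); k2 = f(s_n + h/2, y_n + (h/2)·k1); y_{n+1} = y_n + h·k2.
s=0.000000, y=1.900000:
  k1 = f(0.000000, 1.900000) = -1.740000
  k2 = f(0.140000, 1.656400) = -0.873661
  y ← 1.900000 + 0.28·(-0.873661) = 1.655375
y(0.28) ≈ 1.6554

1.6554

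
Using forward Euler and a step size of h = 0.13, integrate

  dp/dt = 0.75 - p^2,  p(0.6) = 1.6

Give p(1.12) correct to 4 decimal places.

Euler: p_{n+1} = p_n + h·f(t_n, p_n).
t=0.600000, p=1.600000: f=-1.810000 → p ← 1.600000 + 0.13·(-1.810000) = 1.364700
t=0.730000, p=1.364700: f=-1.112406 → p ← 1.364700 + 0.13·(-1.112406) = 1.220087
t=0.860000, p=1.220087: f=-0.738613 → p ← 1.220087 + 0.13·(-0.738613) = 1.124068
t=0.990000, p=1.124068: f=-0.513528 → p ← 1.124068 + 0.13·(-0.513528) = 1.057309
p(1.12) ≈ 1.0573

1.0573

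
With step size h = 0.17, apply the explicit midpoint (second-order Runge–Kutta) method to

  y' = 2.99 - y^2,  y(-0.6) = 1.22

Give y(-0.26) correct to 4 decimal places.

Midpoint: k1 = f(t_n, y_n); k2 = f(t_n + h/2, y_n + (h/2)·k1); y_{n+1} = y_n + h·k2.
t=-0.600000, y=1.220000:
  k1 = f(-0.600000, 1.220000) = 1.501600
  k2 = f(-0.515000, 1.347636) = 1.173877
  y ← 1.220000 + 0.17·1.173877 = 1.419559
t=-0.430000, y=1.419559:
  k1 = f(-0.430000, 1.419559) = 0.974852
  k2 = f(-0.345000, 1.502422) = 0.732730
  y ← 1.419559 + 0.17·0.732730 = 1.544123
y(-0.26) ≈ 1.5441

1.5441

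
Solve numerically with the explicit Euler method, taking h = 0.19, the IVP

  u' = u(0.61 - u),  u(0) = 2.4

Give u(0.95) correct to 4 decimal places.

0.9362

Euler: u_{n+1} = u_n + h·f(x_n, u_n).
x=0.000000, u=2.400000: f=-4.296000 → u ← 2.400000 + 0.19·(-4.296000) = 1.583760
x=0.190000, u=1.583760: f=-1.542202 → u ← 1.583760 + 0.19·(-1.542202) = 1.290742
x=0.380000, u=1.290742: f=-0.878661 → u ← 1.290742 + 0.19·(-0.878661) = 1.123796
x=0.570000, u=1.123796: f=-0.577402 → u ← 1.123796 + 0.19·(-0.577402) = 1.014090
x=0.760000, u=1.014090: f=-0.409783 → u ← 1.014090 + 0.19·(-0.409783) = 0.936231
u(0.95) ≈ 0.9362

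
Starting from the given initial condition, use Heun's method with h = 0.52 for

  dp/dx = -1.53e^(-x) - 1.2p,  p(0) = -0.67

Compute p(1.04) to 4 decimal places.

-0.6681

Heun: k1 = f(x_n, p_n); k2 = f(x_n + h, p_n + h·k1); p_{n+1} = p_n + (h/2)·(k1 + k2).
x=0.000000, p=-0.670000:
  k1 = f(0.000000, -0.670000) = -0.726000
  k2 = f(0.520000, -1.047520) = 0.347408
  p ← -0.670000 + (0.52/2)·(-0.726000 + 0.347408) = -0.768434
x=0.520000, p=-0.768434:
  k1 = f(0.520000, -0.768434) = 0.012504
  k2 = f(1.040000, -0.761932) = 0.373532
  p ← -0.768434 + (0.52/2)·(0.012504 + 0.373532) = -0.668064
p(1.04) ≈ -0.6681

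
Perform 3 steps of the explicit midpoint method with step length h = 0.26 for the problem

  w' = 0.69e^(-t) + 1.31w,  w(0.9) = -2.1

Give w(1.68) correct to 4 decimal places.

Midpoint: k1 = f(t_n, w_n); k2 = f(t_n + h/2, w_n + (h/2)·k1); w_{n+1} = w_n + h·k2.
t=0.900000, w=-2.100000:
  k1 = f(0.900000, -2.100000) = -2.470467
  k2 = f(1.030000, -2.421161) = -2.925386
  w ← -2.100000 + 0.26·(-2.925386) = -2.860600
t=1.160000, w=-2.860600:
  k1 = f(1.160000, -2.860600) = -3.531081
  k2 = f(1.290000, -3.319641) = -4.158793
  w ← -2.860600 + 0.26·(-4.158793) = -3.941886
t=1.420000, w=-3.941886:
  k1 = f(1.420000, -3.941886) = -4.997088
  k2 = f(1.550000, -4.591508) = -5.868424
  w ← -3.941886 + 0.26·(-5.868424) = -5.467677
w(1.68) ≈ -5.4677

-5.4677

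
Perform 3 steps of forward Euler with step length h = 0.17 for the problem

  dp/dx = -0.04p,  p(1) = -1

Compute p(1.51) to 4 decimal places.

-0.9797

Euler: p_{n+1} = p_n + h·f(x_n, p_n).
x=1.000000, p=-1.000000: f=0.040000 → p ← -1.000000 + 0.17·0.040000 = -0.993200
x=1.170000, p=-0.993200: f=0.039728 → p ← -0.993200 + 0.17·0.039728 = -0.986446
x=1.340000, p=-0.986446: f=0.039458 → p ← -0.986446 + 0.17·0.039458 = -0.979738
p(1.51) ≈ -0.9797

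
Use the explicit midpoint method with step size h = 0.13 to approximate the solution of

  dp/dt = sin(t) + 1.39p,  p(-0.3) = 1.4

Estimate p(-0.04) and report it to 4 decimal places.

1.9500

Midpoint: k1 = f(t_n, p_n); k2 = f(t_n + h/2, p_n + (h/2)·k1); p_{n+1} = p_n + h·k2.
t=-0.300000, p=1.400000:
  k1 = f(-0.300000, 1.400000) = 1.650480
  k2 = f(-0.235000, 1.507281) = 1.862278
  p ← 1.400000 + 0.13·1.862278 = 1.642096
t=-0.170000, p=1.642096:
  k1 = f(-0.170000, 1.642096) = 2.113331
  k2 = f(-0.105000, 1.779463) = 2.368646
  p ← 1.642096 + 0.13·2.368646 = 1.950020
p(-0.04) ≈ 1.9500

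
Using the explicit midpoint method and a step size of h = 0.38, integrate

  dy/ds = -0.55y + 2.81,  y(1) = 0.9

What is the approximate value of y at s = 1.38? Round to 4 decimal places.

1.6878

Midpoint: k1 = f(s_n, y_n); k2 = f(s_n + h/2, y_n + (h/2)·k1); y_{n+1} = y_n + h·k2.
s=1.000000, y=0.900000:
  k1 = f(1.000000, 0.900000) = 2.315000
  k2 = f(1.190000, 1.339850) = 2.073082
  y ← 0.900000 + 0.38·2.073082 = 1.687771
y(1.38) ≈ 1.6878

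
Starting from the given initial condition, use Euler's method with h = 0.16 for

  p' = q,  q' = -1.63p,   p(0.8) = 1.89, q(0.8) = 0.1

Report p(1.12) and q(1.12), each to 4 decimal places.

1.8431, -0.8900

Euler on (p,q): p_{n+1} = p_n + h·p', q_{n+1} = q_n + h·q'.
0.800000: (1.890000, 0.100000); f=(0.100000, -3.080700) → (1.906000, -0.392912)
0.960000: (1.906000, -0.392912); f=(-0.392912, -3.106780) → (1.843134, -0.889997)
(p(1.12), q(1.12)) ≈ (1.8431, -0.8900)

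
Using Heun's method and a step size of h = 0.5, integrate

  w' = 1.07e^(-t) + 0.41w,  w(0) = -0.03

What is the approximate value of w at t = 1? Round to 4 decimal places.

Heun: k1 = f(t_n, w_n); k2 = f(t_n + h, w_n + h·k1); w_{n+1} = w_n + (h/2)·(k1 + k2).
t=0.000000, w=-0.030000:
  k1 = f(0.000000, -0.030000) = 1.057700
  k2 = f(0.500000, 0.498850) = 0.853516
  w ← -0.030000 + (0.5/2)·(1.057700 + 0.853516) = 0.447804
t=0.500000, w=0.447804:
  k1 = f(0.500000, 0.447804) = 0.832587
  k2 = f(1.000000, 0.864098) = 0.747911
  w ← 0.447804 + (0.5/2)·(0.832587 + 0.747911) = 0.842929
w(1) ≈ 0.8429

0.8429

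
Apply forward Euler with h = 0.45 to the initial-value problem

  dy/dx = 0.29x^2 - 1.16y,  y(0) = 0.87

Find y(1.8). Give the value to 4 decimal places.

0.3398

Euler: y_{n+1} = y_n + h·f(x_n, y_n).
x=0.000000, y=0.870000: f=-1.009200 → y ← 0.870000 + 0.45·(-1.009200) = 0.415860
x=0.450000, y=0.415860: f=-0.423673 → y ← 0.415860 + 0.45·(-0.423673) = 0.225207
x=0.900000, y=0.225207: f=-0.026341 → y ← 0.225207 + 0.45·(-0.026341) = 0.213354
x=1.350000, y=0.213354: f=0.281034 → y ← 0.213354 + 0.45·0.281034 = 0.339820
y(1.8) ≈ 0.3398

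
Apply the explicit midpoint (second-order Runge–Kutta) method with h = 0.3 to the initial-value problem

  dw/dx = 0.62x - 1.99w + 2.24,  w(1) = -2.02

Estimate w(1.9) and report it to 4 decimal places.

0.9130

Midpoint: k1 = f(x_n, w_n); k2 = f(x_n + h/2, w_n + (h/2)·k1); w_{n+1} = w_n + h·k2.
x=1.000000, w=-2.020000:
  k1 = f(1.000000, -2.020000) = 6.879800
  k2 = f(1.150000, -0.988030) = 4.919180
  w ← -2.020000 + 0.3·4.919180 = -0.544246
x=1.300000, w=-0.544246:
  k1 = f(1.300000, -0.544246) = 4.129050
  k2 = f(1.450000, 0.075111) = 2.989528
  w ← -0.544246 + 0.3·2.989528 = 0.352612
x=1.600000, w=0.352612:
  k1 = f(1.600000, 0.352612) = 2.530301
  k2 = f(1.750000, 0.732158) = 1.868006
  w ← 0.352612 + 0.3·1.868006 = 0.913014
w(1.9) ≈ 0.9130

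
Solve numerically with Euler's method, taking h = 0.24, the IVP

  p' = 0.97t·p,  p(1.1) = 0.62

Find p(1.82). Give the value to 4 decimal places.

1.3975

Euler: p_{n+1} = p_n + h·f(t_n, p_n).
t=1.100000, p=0.620000: f=0.661540 → p ← 0.620000 + 0.24·0.661540 = 0.778770
t=1.340000, p=0.778770: f=1.012245 → p ← 0.778770 + 0.24·1.012245 = 1.021708
t=1.580000, p=1.021708: f=1.565870 → p ← 1.021708 + 0.24·1.565870 = 1.397517
p(1.82) ≈ 1.3975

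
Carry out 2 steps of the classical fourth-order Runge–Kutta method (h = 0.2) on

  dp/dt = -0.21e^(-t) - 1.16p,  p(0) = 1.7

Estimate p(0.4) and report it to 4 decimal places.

1.0144

RK4: k1 = f(t_n, p_n); k2 = f(t_n + h/2, p_n + (h/2)·k1); k3 = f(t_n + h/2, p_n + (h/2)·k2); k4 = f(t_n + h, p_n + h·k3); p_{n+1} = p_n + (h/6)·(k1 + 2k2 + 2k3 + k4).
t=0.000000, p=1.700000:
  k1 = f(0.000000, 1.700000) = -2.182000
  k2 = f(0.100000, 1.481800) = -1.908904
  k3 = f(0.100000, 1.509110) = -1.940583
  k4 = f(0.200000, 1.311883) = -1.693718
  p ← 1.700000 + (0.2/6)·(k1 + 2k2 + 2k3 + k4) = 1.314177
t=0.200000, p=1.314177:
  k1 = f(0.200000, 1.314177) = -1.696379
  k2 = f(0.300000, 1.144539) = -1.483237
  k3 = f(0.300000, 1.165853) = -1.507962
  k4 = f(0.400000, 1.012585) = -1.315365
  p ← 1.314177 + (0.2/6)·(k1 + 2k2 + 2k3 + k4) = 1.014372
p(0.4) ≈ 1.0144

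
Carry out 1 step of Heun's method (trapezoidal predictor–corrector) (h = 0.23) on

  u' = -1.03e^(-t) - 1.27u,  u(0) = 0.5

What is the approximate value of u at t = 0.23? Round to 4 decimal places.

Heun: k1 = f(t_n, u_n); k2 = f(t_n + h, u_n + h·k1); u_{n+1} = u_n + (h/2)·(k1 + k2).
t=0.000000, u=0.500000:
  k1 = f(0.000000, 0.500000) = -1.665000
  k2 = f(0.230000, 0.117050) = -0.967023
  u ← 0.500000 + (0.23/2)·(-1.665000 + (-0.967023)) = 0.197317
u(0.23) ≈ 0.1973

0.1973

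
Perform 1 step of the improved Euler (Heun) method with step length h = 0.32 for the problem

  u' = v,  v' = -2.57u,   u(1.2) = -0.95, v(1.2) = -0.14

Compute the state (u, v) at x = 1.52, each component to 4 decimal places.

-0.8698, 0.6597

Heun on (u,v): k1 = f(x_n, state_n); k2 = f(x_n + h, state_n + h·k1); state_{n+1} = state_n + (h/2)·(k1 + k2).
1.200000: (-0.950000, -0.140000)
  k1 = (-0.140000, 2.441500)
  predictor → (-0.994800, 0.641280)
  k2 = (0.641280, 2.556636)
  → (-0.869795, 0.659702)
(u(1.52), v(1.52)) ≈ (-0.8698, 0.6597)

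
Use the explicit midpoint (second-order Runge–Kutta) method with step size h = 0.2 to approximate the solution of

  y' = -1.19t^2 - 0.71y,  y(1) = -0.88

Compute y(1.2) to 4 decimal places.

Midpoint: k1 = f(t_n, y_n); k2 = f(t_n + h/2, y_n + (h/2)·k1); y_{n+1} = y_n + h·k2.
t=1.000000, y=-0.880000:
  k1 = f(1.000000, -0.880000) = -0.565200
  k2 = f(1.100000, -0.936520) = -0.774971
  y ← -0.880000 + 0.2·(-0.774971) = -1.034994
y(1.2) ≈ -1.0350

-1.0350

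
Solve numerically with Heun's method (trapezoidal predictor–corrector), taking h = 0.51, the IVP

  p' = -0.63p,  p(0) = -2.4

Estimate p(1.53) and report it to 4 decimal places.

Heun: k1 = f(s_n, p_n); k2 = f(s_n + h, p_n + h·k1); p_{n+1} = p_n + (h/2)·(k1 + k2).
s=0.000000, p=-2.400000:
  k1 = f(0.000000, -2.400000) = 1.512000
  k2 = f(0.510000, -1.628880) = 1.026194
  p ← -2.400000 + (0.51/2)·(1.512000 + 1.026194) = -1.752760
s=0.510000, p=-1.752760:
  k1 = f(0.510000, -1.752760) = 1.104239
  k2 = f(1.020000, -1.189599) = 0.749447
  p ← -1.752760 + (0.51/2)·(1.104239 + 0.749447) = -1.280070
s=1.020000, p=-1.280070:
  k1 = f(1.020000, -1.280070) = 0.806444
  k2 = f(1.530000, -0.868784) = 0.547334
  p ← -1.280070 + (0.51/2)·(0.806444 + 0.547334) = -0.934857
p(1.53) ≈ -0.9349

-0.9349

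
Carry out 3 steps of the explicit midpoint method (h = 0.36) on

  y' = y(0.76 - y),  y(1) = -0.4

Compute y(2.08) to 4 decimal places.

-2.0990

Midpoint: k1 = f(t_n, y_n); k2 = f(t_n + h/2, y_n + (h/2)·k1); y_{n+1} = y_n + h·k2.
t=1.000000, y=-0.400000:
  k1 = f(1.000000, -0.400000) = -0.464000
  k2 = f(1.180000, -0.483520) = -0.601267
  y ← -0.400000 + 0.36·(-0.601267) = -0.616456
t=1.360000, y=-0.616456:
  k1 = f(1.360000, -0.616456) = -0.848525
  k2 = f(1.540000, -0.769190) = -1.176239
  y ← -0.616456 + 0.36·(-1.176239) = -1.039902
t=1.720000, y=-1.039902:
  k1 = f(1.720000, -1.039902) = -1.871722
  k2 = f(1.900000, -1.376812) = -2.941988
  y ← -1.039902 + 0.36·(-2.941988) = -2.099018
y(2.08) ≈ -2.0990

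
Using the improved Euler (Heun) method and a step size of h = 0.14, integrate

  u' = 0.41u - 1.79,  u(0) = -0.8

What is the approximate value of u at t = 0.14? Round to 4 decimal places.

-1.1050

Heun: k1 = f(t_n, u_n); k2 = f(t_n + h, u_n + h·k1); u_{n+1} = u_n + (h/2)·(k1 + k2).
t=0.000000, u=-0.800000:
  k1 = f(0.000000, -0.800000) = -2.118000
  k2 = f(0.140000, -1.096520) = -2.239573
  u ← -0.800000 + (0.14/2)·(-2.118000 + (-2.239573)) = -1.105030
u(0.14) ≈ -1.1050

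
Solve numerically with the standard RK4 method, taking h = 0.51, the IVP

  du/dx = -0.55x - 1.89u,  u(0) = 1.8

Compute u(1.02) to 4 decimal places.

0.1041

RK4: k1 = f(x_n, u_n); k2 = f(x_n + h/2, u_n + (h/2)·k1); k3 = f(x_n + h/2, u_n + (h/2)·k2); k4 = f(x_n + h, u_n + h·k3); u_{n+1} = u_n + (h/6)·(k1 + 2k2 + 2k3 + k4).
x=0.000000, u=1.800000:
  k1 = f(0.000000, 1.800000) = -3.402000
  k2 = f(0.255000, 0.932490) = -1.902656
  k3 = f(0.255000, 1.314823) = -2.625265
  k4 = f(0.510000, 0.461115) = -1.152007
  u ← 1.800000 + (0.51/6)·(k1 + 2k2 + 2k3 + k4) = 0.643163
x=0.510000, u=0.643163:
  k1 = f(0.510000, 0.643163) = -1.496078
  k2 = f(0.765000, 0.261663) = -0.915293
  k3 = f(0.765000, 0.409763) = -1.195202
  k4 = f(1.020000, 0.033610) = -0.624522
  u ← 0.643163 + (0.51/6)·(k1 + 2k2 + 2k3 + k4) = 0.104128
u(1.02) ≈ 0.1041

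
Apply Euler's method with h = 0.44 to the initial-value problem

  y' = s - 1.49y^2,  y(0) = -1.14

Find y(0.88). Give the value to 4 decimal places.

Euler: y_{n+1} = y_n + h·f(s_n, y_n).
s=0.000000, y=-1.140000: f=-1.936404 → y ← -1.140000 + 0.44·(-1.936404) = -1.992018
s=0.440000, y=-1.992018: f=-5.472521 → y ← -1.992018 + 0.44·(-5.472521) = -4.399927
y(0.88) ≈ -4.3999

-4.3999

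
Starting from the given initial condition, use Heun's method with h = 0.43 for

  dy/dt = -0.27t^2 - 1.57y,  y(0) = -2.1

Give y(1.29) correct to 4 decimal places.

-0.4942

Heun: k1 = f(t_n, y_n); k2 = f(t_n + h, y_n + h·k1); y_{n+1} = y_n + (h/2)·(k1 + k2).
t=0.000000, y=-2.100000:
  k1 = f(0.000000, -2.100000) = 3.297000
  k2 = f(0.430000, -0.682290) = 1.021272
  y ← -2.100000 + (0.43/2)·(3.297000 + 1.021272) = -1.171571
t=0.430000, y=-1.171571:
  k1 = f(0.430000, -1.171571) = 1.789444
  k2 = f(0.860000, -0.402110) = 0.431621
  y ← -1.171571 + (0.43/2)·(1.789444 + 0.431621) = -0.694042
t=0.860000, y=-0.694042:
  k1 = f(0.860000, -0.694042) = 0.889954
  k2 = f(1.290000, -0.311362) = 0.039531
  y ← -0.694042 + (0.43/2)·(0.889954 + 0.039531) = -0.494203
y(1.29) ≈ -0.4942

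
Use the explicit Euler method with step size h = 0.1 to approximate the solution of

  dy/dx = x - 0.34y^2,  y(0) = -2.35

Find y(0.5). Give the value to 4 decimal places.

Euler: y_{n+1} = y_n + h·f(x_n, y_n).
x=0.000000, y=-2.350000: f=-1.877650 → y ← -2.350000 + 0.1·(-1.877650) = -2.537765
x=0.100000, y=-2.537765: f=-2.089685 → y ← -2.537765 + 0.1·(-2.089685) = -2.746734
x=0.200000, y=-2.746734: f=-2.365145 → y ← -2.746734 + 0.1·(-2.365145) = -2.983248
x=0.300000, y=-2.983248: f=-2.725921 → y ← -2.983248 + 0.1·(-2.725921) = -3.255840
x=0.400000, y=-3.255840: f=-3.204168 → y ← -3.255840 + 0.1·(-3.204168) = -3.576257
y(0.5) ≈ -3.5763

-3.5763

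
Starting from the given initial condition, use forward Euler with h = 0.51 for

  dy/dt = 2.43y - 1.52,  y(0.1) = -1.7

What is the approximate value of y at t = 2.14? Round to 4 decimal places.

-57.8492

Euler: y_{n+1} = y_n + h·f(t_n, y_n).
t=0.100000, y=-1.700000: f=-5.651000 → y ← -1.700000 + 0.51·(-5.651000) = -4.582010
t=0.610000, y=-4.582010: f=-12.654284 → y ← -4.582010 + 0.51·(-12.654284) = -11.035695
t=1.120000, y=-11.035695: f=-28.336739 → y ← -11.035695 + 0.51·(-28.336739) = -25.487432
t=1.630000, y=-25.487432: f=-63.454459 → y ← -25.487432 + 0.51·(-63.454459) = -57.849206
y(2.14) ≈ -57.8492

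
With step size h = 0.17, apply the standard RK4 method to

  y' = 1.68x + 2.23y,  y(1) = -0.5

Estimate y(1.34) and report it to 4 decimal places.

RK4: k1 = f(x_n, y_n); k2 = f(x_n + h/2, y_n + (h/2)·k1); k3 = f(x_n + h/2, y_n + (h/2)·k2); k4 = f(x_n + h, y_n + h·k3); y_{n+1} = y_n + (h/6)·(k1 + 2k2 + 2k3 + k4).
x=1.000000, y=-0.500000:
  k1 = f(1.000000, -0.500000) = 0.565000
  k2 = f(1.085000, -0.451975) = 0.814896
  k3 = f(1.085000, -0.430734) = 0.862263
  k4 = f(1.170000, -0.353415) = 1.177484
  y ← -0.500000 + (0.17/6)·(k1 + 2k2 + 2k3 + k4) = -0.355591
x=1.170000, y=-0.355591:
  k1 = f(1.170000, -0.355591) = 1.172633
  k2 = f(1.255000, -0.255917) = 1.537706
  k3 = f(1.255000, -0.224886) = 1.606905
  k4 = f(1.340000, -0.082417) = 2.067411
  y ← -0.355591 + (0.17/6)·(k1 + 2k2 + 2k3 + k4) = -0.085595
y(1.34) ≈ -0.0856

-0.0856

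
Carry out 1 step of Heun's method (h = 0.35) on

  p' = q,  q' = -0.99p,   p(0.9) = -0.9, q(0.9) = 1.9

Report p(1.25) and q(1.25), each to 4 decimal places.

-0.1804, 2.0966

Heun on (p,q): k1 = f(x_n, state_n); k2 = f(x_n + h, state_n + h·k1); state_{n+1} = state_n + (h/2)·(k1 + k2).
0.900000: (-0.900000, 1.900000)
  k1 = (1.900000, 0.891000)
  predictor → (-0.235000, 2.211850)
  k2 = (2.211850, 0.232650)
  → (-0.180426, 2.096639)
(p(1.25), q(1.25)) ≈ (-0.1804, 2.0966)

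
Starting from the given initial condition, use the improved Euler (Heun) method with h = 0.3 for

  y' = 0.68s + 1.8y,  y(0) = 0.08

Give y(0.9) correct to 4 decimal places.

Heun: k1 = f(s_n, y_n); k2 = f(s_n + h, y_n + h·k1); y_{n+1} = y_n + (h/2)·(k1 + k2).
s=0.000000, y=0.080000:
  k1 = f(0.000000, 0.080000) = 0.144000
  k2 = f(0.300000, 0.123200) = 0.425760
  y ← 0.080000 + (0.3/2)·(0.144000 + 0.425760) = 0.165464
s=0.300000, y=0.165464:
  k1 = f(0.300000, 0.165464) = 0.501835
  k2 = f(0.600000, 0.316015) = 0.976826
  y ← 0.165464 + (0.3/2)·(0.501835 + 0.976826) = 0.387263
s=0.600000, y=0.387263:
  k1 = f(0.600000, 0.387263) = 1.105074
  k2 = f(0.900000, 0.718785) = 1.905814
  y ← 0.387263 + (0.3/2)·(1.105074 + 1.905814) = 0.838896
y(0.9) ≈ 0.8389

0.8389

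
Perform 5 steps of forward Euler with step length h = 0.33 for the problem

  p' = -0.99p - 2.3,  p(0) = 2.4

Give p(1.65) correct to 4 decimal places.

Euler: p_{n+1} = p_n + h·f(s_n, p_n).
s=0.000000, p=2.400000: f=-4.676000 → p ← 2.400000 + 0.33·(-4.676000) = 0.856920
s=0.330000, p=0.856920: f=-3.148351 → p ← 0.856920 + 0.33·(-3.148351) = -0.182036
s=0.660000, p=-0.182036: f=-2.119785 → p ← -0.182036 + 0.33·(-2.119785) = -0.881565
s=0.990000, p=-0.881565: f=-1.427251 → p ← -0.881565 + 0.33·(-1.427251) = -1.352557
s=1.320000, p=-1.352557: f=-0.960968 → p ← -1.352557 + 0.33·(-0.960968) = -1.669677
p(1.65) ≈ -1.6697

-1.6697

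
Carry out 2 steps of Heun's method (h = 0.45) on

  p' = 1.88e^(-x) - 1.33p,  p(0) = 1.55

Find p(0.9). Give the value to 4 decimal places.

1.0580

Heun: k1 = f(x_n, p_n); k2 = f(x_n + h, p_n + h·k1); p_{n+1} = p_n + (h/2)·(k1 + k2).
x=0.000000, p=1.550000:
  k1 = f(0.000000, 1.550000) = -0.181500
  k2 = f(0.450000, 1.468325) = -0.754131
  p ← 1.550000 + (0.45/2)·(-0.181500 + (-0.754131)) = 1.339483
x=0.450000, p=1.339483:
  k1 = f(0.450000, 1.339483) = -0.582771
  k2 = f(0.900000, 1.077236) = -0.668373
  p ← 1.339483 + (0.45/2)·(-0.582771 + (-0.668373)) = 1.057976
p(0.9) ≈ 1.0580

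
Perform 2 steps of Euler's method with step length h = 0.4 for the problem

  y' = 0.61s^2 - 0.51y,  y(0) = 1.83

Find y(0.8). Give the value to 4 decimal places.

Euler: y_{n+1} = y_n + h·f(s_n, y_n).
s=0.000000, y=1.830000: f=-0.933300 → y ← 1.830000 + 0.4·(-0.933300) = 1.456680
s=0.400000, y=1.456680: f=-0.645307 → y ← 1.456680 + 0.4·(-0.645307) = 1.198557
y(0.8) ≈ 1.1986

1.1986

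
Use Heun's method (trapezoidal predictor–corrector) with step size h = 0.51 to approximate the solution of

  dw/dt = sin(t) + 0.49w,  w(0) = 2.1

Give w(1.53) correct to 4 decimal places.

Heun: k1 = f(t_n, w_n); k2 = f(t_n + h, w_n + h·k1); w_{n+1} = w_n + (h/2)·(k1 + k2).
t=0.000000, w=2.100000:
  k1 = f(0.000000, 2.100000) = 1.029000
  k2 = f(0.510000, 2.624790) = 1.774324
  w ← 2.100000 + (0.51/2)·(1.029000 + 1.774324) = 2.814848
t=0.510000, w=2.814848:
  k1 = f(0.510000, 2.814848) = 1.867453
  k2 = f(1.020000, 3.767249) = 2.698060
  w ← 2.814848 + (0.51/2)·(1.867453 + 2.698060) = 3.979053
t=1.020000, w=3.979053:
  k1 = f(1.020000, 3.979053) = 2.801844
  k2 = f(1.530000, 5.407994) = 3.649085
  w ← 3.979053 + (0.51/2)·(2.801844 + 3.649085) = 5.624040
w(1.53) ≈ 5.6240

5.6240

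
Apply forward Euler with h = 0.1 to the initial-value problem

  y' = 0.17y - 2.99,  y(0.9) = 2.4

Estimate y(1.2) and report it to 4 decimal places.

1.6122

Euler: y_{n+1} = y_n + h·f(x_n, y_n).
x=0.900000, y=2.400000: f=-2.582000 → y ← 2.400000 + 0.1·(-2.582000) = 2.141800
x=1.000000, y=2.141800: f=-2.625894 → y ← 2.141800 + 0.1·(-2.625894) = 1.879211
x=1.100000, y=1.879211: f=-2.670534 → y ← 1.879211 + 0.1·(-2.670534) = 1.612157
y(1.2) ≈ 1.6122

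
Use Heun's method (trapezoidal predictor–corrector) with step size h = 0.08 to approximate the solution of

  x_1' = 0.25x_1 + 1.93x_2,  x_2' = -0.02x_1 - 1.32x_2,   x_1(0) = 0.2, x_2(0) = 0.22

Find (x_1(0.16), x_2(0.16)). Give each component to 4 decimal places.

0.2705, 0.1775

Heun on (x_1,x_2): k1 = f(x_n, state_n); k2 = f(x_n + h, state_n + h·k1); state_{n+1} = state_n + (h/2)·(k1 + k2).
0.000000: (0.200000, 0.220000)
  k1 = (0.474600, -0.294400)
  predictor → (0.237968, 0.196448)
  k2 = (0.438637, -0.264071)
  → (0.236529, 0.197661)
0.080000: (0.236529, 0.197661)
  k1 = (0.440618, -0.265643)
  predictor → (0.271779, 0.176410)
  k2 = (0.408415, -0.238296)
  → (0.270491, 0.177504)
(x_1(0.16), x_2(0.16)) ≈ (0.2705, 0.1775)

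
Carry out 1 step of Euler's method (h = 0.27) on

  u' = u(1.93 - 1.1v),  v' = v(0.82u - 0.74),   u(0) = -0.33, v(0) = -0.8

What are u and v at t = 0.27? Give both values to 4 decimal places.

-0.5804, -0.5817

Euler on (u,v): u_{n+1} = u_n + h·u', v_{n+1} = v_n + h·v'.
0.000000: (-0.330000, -0.800000); f=(-0.927300, 0.808480) → (-0.580371, -0.581710)
(u(0.27), v(0.27)) ≈ (-0.5804, -0.5817)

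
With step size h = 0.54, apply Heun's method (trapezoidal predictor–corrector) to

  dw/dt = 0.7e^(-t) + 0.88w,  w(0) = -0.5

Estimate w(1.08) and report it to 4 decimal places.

-0.4167

Heun: k1 = f(t_n, w_n); k2 = f(t_n + h, w_n + h·k1); w_{n+1} = w_n + (h/2)·(k1 + k2).
t=0.000000, w=-0.500000:
  k1 = f(0.000000, -0.500000) = 0.260000
  k2 = f(0.540000, -0.359600) = 0.091476
  w ← -0.500000 + (0.54/2)·(0.260000 + 0.091476) = -0.405102
t=0.540000, w=-0.405102:
  k1 = f(0.540000, -0.405102) = 0.051434
  k2 = f(1.080000, -0.377327) = -0.094331
  w ← -0.405102 + (0.54/2)·(0.051434 + (-0.094331)) = -0.416684
w(1.08) ≈ -0.4167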